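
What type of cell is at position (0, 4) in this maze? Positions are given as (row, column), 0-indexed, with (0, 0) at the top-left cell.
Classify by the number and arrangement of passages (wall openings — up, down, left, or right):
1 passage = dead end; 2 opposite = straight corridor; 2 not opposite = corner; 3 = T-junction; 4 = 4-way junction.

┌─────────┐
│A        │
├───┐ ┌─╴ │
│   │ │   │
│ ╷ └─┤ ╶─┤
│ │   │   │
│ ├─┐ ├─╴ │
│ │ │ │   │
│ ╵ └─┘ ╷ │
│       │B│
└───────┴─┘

Checking cell at (0, 4):
Number of passages: 2
Cell type: corner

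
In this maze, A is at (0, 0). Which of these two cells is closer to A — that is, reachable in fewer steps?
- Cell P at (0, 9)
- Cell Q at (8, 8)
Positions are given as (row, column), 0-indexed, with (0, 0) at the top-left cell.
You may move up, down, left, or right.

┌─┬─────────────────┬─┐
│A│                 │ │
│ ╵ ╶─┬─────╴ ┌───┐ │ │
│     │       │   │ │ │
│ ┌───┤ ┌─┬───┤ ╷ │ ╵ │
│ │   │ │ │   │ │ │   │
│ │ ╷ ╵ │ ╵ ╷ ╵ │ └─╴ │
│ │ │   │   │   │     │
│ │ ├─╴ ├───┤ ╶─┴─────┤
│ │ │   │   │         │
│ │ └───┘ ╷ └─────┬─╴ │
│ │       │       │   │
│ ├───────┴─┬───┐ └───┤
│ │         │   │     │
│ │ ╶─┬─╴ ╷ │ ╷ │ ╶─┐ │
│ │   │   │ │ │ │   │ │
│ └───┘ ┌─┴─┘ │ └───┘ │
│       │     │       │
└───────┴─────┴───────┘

Shortest path A → P at (0, 9): 11 steps
Shortest path A → Q at (8, 8): 36 steps

P is closer (11 steps vs 36 steps).

Path to P:

┌─┬─────────────────┬─┐
│A│↱ → → → → → → → P│ │
│ ╵ ╶─┬─────╴ ┌───┐ │ │
│↳ ↑  │       │   │ │ │
│ ┌───┤ ┌─┬───┤ ╷ │ ╵ │
│ │   │ │ │   │ │ │   │
│ │ ╷ ╵ │ ╵ ╷ ╵ │ └─╴ │
│ │ │   │   │   │     │
│ │ ├─╴ ├───┤ ╶─┴─────┤
│ │ │   │   │         │
│ │ └───┘ ╷ └─────┬─╴ │
│ │       │       │   │
│ ├───────┴─┬───┐ └───┤
│ │         │   │     │
│ │ ╶─┬─╴ ╷ │ ╷ │ ╶─┐ │
│ │   │   │ │ │ │   │ │
│ └───┘ ┌─┴─┘ │ └───┘ │
│       │     │       │
└───────┴─────┴───────┘

Path to Q:

┌─┬─────────────────┬─┐
│A│↱ → → → → ↓      │ │
│ ╵ ╶─┬─────╴ ┌───┐ │ │
│↳ ↑  │↓ ← ← ↲│   │ │ │
│ ┌───┤ ┌─┬───┤ ╷ │ ╵ │
│ │↓ ↰│↓│ │   │ │ │   │
│ │ ╷ ╵ │ ╵ ╷ ╵ │ └─╴ │
│ │↓│↑ ↲│   │   │     │
│ │ ├─╴ ├───┤ ╶─┴─────┤
│ │↓│   │↱ ↓│         │
│ │ └───┘ ╷ └─────┬─╴ │
│ │↳ → → ↑│↳ → → ↓│   │
│ ├───────┴─┬───┐ └───┤
│ │         │   │↳ → ↓│
│ │ ╶─┬─╴ ╷ │ ╷ │ ╶─┐ │
│ │   │   │ │ │ │   │↓│
│ └───┘ ┌─┴─┘ │ └───┘ │
│       │     │  Q ← ↲│
└───────┴─────┴───────┘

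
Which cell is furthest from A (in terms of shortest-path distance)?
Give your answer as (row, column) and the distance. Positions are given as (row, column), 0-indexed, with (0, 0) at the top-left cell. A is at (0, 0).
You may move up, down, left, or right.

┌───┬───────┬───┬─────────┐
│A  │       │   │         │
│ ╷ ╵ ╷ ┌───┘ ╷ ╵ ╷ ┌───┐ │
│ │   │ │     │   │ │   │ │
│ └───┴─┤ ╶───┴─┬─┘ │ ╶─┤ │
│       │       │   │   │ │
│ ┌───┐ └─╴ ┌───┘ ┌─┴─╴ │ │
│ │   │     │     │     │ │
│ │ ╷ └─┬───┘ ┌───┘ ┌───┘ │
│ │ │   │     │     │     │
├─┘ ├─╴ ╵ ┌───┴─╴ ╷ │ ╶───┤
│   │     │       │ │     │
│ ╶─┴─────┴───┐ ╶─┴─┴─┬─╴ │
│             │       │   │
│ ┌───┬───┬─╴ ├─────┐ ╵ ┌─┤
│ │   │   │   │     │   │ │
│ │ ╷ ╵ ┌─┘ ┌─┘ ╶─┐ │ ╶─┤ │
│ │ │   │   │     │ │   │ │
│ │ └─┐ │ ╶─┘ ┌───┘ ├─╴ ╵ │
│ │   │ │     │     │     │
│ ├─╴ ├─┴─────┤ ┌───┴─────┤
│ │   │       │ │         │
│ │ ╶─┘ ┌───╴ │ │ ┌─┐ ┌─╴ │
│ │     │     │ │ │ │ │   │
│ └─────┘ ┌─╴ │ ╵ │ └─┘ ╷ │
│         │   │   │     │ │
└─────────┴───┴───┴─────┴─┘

Computing BFS distances from A to all cells:
Furthest cell: (11, 9)
Distance: 76 steps

Path from A to the furthest cell:

┌───┬───────┬───┬─────────┐
│A  │       │↱ ↓│↱ ↓      │
│ ╷ ╵ ╷ ┌───┘ ╷ ╵ ╷ ┌───┐ │
│↓│   │ │↱ → ↑│↳ ↑│↓│   │ │
│ └───┴─┤ ╶───┴─┬─┘ │ ╶─┤ │
│↳ → → ↓│↑ ↰    │↓ ↲│   │ │
│ ┌───┐ └─╴ ┌───┘ ┌─┴─╴ │ │
│ │↓ ↰│↳ → ↑│↓ ← ↲│     │ │
│ │ ╷ └─┬───┘ ┌───┘ ┌───┘ │
│ │↓│↑ ↰│↓ ← ↲│     │     │
├─┘ ├─╴ ╵ ┌───┴─╴ ╷ │ ╶───┤
│↓ ↲│  ↑ ↲│       │ │     │
│ ╶─┴─────┴───┐ ╶─┴─┴─┬─╴ │
│↳ → → → → → ↓│       │   │
│ ┌───┬───┬─╴ ├─────┐ ╵ ┌─┤
│ │   │   │↓ ↲│↱ → ↓│   │ │
│ │ ╷ ╵ ┌─┘ ┌─┘ ╶─┐ │ ╶─┤ │
│ │ │   │↓ ↲│↱ ↑  │↓│   │ │
│ │ └─┐ │ ╶─┘ ┌───┘ ├─╴ ╵ │
│ │   │ │↳ → ↑│↓ ← ↲│     │
│ ├─╴ ├─┴─────┤ ┌───┴─────┤
│ │   │       │↓│↱ → → → ↓│
│ │ ╶─┘ ┌───╴ │ │ ┌─┐ ┌─╴ │
│ │     │     │↓│↑│B│ │↓ ↲│
│ └─────┘ ┌─╴ │ ╵ │ └─┘ ╷ │
│         │   │↳ ↑│↑ ← ↲│ │
└─────────┴───┴───┴─────┴─┘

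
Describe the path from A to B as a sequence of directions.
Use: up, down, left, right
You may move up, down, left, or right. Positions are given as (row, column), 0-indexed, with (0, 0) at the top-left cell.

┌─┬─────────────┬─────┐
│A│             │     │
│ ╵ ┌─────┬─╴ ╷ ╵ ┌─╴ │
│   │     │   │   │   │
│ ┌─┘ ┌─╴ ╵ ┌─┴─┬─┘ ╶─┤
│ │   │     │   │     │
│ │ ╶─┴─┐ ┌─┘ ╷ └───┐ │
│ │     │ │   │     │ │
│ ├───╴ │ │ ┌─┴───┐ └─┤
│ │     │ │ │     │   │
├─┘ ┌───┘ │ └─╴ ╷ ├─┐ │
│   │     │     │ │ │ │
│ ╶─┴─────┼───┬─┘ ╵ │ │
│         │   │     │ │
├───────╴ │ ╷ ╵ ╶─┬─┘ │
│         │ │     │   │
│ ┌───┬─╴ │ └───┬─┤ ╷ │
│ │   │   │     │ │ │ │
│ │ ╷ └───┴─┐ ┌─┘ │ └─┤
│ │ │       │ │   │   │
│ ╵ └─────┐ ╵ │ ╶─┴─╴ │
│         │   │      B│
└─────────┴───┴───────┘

Finding the path and converting it to directions:
Path through cells: (0,0) → (1,0) → (1,1) → (0,1) → (0,2) → (0,3) → (0,4) → (0,5) → (0,6) → (1,6) → (1,5) → (2,5) → (2,4) → (1,4) → (1,3) → (1,2) → (2,2) → (2,1) → (3,1) → (3,2) → (3,3) → (4,3) → (4,2) → (4,1) → (5,1) → (5,0) → (6,0) → (6,1) → (6,2) → (6,3) → (6,4) → (7,4) → (7,3) → (7,2) → (7,1) → (7,0) → (8,0) → (9,0) → (10,0) → (10,1) → (9,1) → (8,1) → (8,2) → (9,2) → (9,3) → (9,4) → (9,5) → (10,5) → (10,6) → (9,6) → (8,6) → (8,5) → (7,5) → (6,5) → (6,6) → (7,6) → (7,7) → (6,7) → (6,8) → (5,8) → (4,8) → (4,7) → (5,7) → (5,6) → (5,5) → (4,5) → (3,5) → (3,6) → (2,6) → (2,7) → (3,7) → (3,8) → (3,9) → (4,9) → (4,10) → (5,10) → (6,10) → (7,10) → (7,9) → (8,9) → (9,9) → (9,10) → (10,10)
Directions: down, right, up, right, right, right, right, right, down, left, down, left, up, left, left, down, left, down, right, right, down, left, left, down, left, down, right, right, right, right, down, left, left, left, left, down, down, down, right, up, up, right, down, right, right, right, down, right, up, up, left, up, up, right, down, right, up, right, up, up, left, down, left, left, up, up, right, up, right, down, right, right, down, right, down, down, down, left, down, down, right, down

Solution:

┌─┬─────────────┬─────┐
│A│↱ → → → → ↓  │     │
│ ╵ ┌─────┬─╴ ╷ ╵ ┌─╴ │
│↳ ↑│↓ ← ↰│↓ ↲│   │   │
│ ┌─┘ ┌─╴ ╵ ┌─┴─┬─┘ ╶─┤
│ │↓ ↲│  ↑ ↲│↱ ↓│     │
│ │ ╶─┴─┐ ┌─┘ ╷ └───┐ │
│ │↳ → ↓│ │↱ ↑│↳ → ↓│ │
│ ├───╴ │ │ ┌─┴───┐ └─┤
│ │↓ ← ↲│ │↑│  ↓ ↰│↳ ↓│
├─┘ ┌───┘ │ └─╴ ╷ ├─┐ │
│↓ ↲│     │↑ ← ↲│↑│ │↓│
│ ╶─┴─────┼───┬─┘ ╵ │ │
│↳ → → → ↓│↱ ↓│↱ ↑  │↓│
├───────╴ │ ╷ ╵ ╶─┬─┘ │
│↓ ← ← ← ↲│↑│↳ ↑  │↓ ↲│
│ ┌───┬─╴ │ └───┬─┤ ╷ │
│↓│↱ ↓│   │↑ ↰  │ │↓│ │
│ │ ╷ └───┴─┐ ┌─┘ │ └─┤
│↓│↑│↳ → → ↓│↑│   │↳ ↓│
│ ╵ └─────┐ ╵ │ ╶─┴─╴ │
│↳ ↑      │↳ ↑│      B│
└─────────┴───┴───────┘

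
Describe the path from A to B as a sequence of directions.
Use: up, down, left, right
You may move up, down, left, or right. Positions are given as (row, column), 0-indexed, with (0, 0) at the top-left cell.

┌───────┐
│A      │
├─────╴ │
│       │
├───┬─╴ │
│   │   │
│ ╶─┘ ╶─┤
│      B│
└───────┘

Finding the path and converting it to directions:
Path through cells: (0,0) → (0,1) → (0,2) → (0,3) → (1,3) → (2,3) → (2,2) → (3,2) → (3,3)
Directions: right, right, right, down, down, left, down, right

Solution:

┌───────┐
│A → → ↓│
├─────╴ │
│      ↓│
├───┬─╴ │
│   │↓ ↲│
│ ╶─┘ ╶─┤
│    ↳ B│
└───────┘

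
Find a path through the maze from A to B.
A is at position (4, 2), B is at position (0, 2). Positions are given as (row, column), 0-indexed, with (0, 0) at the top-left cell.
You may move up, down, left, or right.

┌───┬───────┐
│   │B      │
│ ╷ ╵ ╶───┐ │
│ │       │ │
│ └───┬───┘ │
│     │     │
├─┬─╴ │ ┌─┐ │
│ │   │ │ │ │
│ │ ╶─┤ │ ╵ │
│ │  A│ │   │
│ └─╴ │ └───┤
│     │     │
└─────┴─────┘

Finding the shortest path from (4, 2) to (0, 2):
Path length: 12 steps
Directions: left → up → right → up → left → left → up → up → right → down → right → up

Solution:

┌───┬───────┐
│↱ ↓│B      │
│ ╷ ╵ ╶───┐ │
│↑│↳ ↑    │ │
│ └───┬───┘ │
│↑ ← ↰│     │
├─┬─╴ │ ┌─┐ │
│ │↱ ↑│ │ │ │
│ │ ╶─┤ │ ╵ │
│ │↑ A│ │   │
│ └─╴ │ └───┤
│     │     │
└─────┴─────┘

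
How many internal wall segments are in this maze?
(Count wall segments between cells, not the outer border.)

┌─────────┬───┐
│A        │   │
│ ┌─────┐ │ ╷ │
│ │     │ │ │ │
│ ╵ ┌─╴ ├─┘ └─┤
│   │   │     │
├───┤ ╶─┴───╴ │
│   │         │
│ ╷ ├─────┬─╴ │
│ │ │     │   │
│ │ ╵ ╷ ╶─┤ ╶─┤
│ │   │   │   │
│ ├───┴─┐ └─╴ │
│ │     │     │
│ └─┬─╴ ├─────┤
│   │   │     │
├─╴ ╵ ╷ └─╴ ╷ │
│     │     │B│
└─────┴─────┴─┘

Counting internal wall segments:
Total internal walls: 48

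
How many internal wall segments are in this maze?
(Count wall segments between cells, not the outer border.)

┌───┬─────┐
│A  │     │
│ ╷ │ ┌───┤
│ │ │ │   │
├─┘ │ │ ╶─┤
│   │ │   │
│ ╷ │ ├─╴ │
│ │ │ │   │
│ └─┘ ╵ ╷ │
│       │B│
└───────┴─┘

Counting internal wall segments:
Total internal walls: 16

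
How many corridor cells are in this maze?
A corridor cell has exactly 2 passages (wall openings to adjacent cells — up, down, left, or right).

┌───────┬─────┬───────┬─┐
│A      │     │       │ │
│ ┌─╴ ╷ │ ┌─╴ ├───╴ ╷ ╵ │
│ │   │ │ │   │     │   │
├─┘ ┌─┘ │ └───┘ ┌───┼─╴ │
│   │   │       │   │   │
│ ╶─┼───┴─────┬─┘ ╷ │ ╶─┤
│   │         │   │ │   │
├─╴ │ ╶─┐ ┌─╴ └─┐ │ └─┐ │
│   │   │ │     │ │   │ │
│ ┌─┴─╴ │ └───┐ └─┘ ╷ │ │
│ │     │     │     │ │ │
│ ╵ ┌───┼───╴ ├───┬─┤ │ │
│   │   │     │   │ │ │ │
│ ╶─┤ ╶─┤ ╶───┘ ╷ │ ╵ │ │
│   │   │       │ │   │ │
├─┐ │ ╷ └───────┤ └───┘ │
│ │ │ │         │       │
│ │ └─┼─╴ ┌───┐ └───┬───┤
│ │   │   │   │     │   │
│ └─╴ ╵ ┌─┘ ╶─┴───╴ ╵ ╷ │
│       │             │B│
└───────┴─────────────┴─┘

Counting cells with exactly 2 passages:
Total corridor cells: 104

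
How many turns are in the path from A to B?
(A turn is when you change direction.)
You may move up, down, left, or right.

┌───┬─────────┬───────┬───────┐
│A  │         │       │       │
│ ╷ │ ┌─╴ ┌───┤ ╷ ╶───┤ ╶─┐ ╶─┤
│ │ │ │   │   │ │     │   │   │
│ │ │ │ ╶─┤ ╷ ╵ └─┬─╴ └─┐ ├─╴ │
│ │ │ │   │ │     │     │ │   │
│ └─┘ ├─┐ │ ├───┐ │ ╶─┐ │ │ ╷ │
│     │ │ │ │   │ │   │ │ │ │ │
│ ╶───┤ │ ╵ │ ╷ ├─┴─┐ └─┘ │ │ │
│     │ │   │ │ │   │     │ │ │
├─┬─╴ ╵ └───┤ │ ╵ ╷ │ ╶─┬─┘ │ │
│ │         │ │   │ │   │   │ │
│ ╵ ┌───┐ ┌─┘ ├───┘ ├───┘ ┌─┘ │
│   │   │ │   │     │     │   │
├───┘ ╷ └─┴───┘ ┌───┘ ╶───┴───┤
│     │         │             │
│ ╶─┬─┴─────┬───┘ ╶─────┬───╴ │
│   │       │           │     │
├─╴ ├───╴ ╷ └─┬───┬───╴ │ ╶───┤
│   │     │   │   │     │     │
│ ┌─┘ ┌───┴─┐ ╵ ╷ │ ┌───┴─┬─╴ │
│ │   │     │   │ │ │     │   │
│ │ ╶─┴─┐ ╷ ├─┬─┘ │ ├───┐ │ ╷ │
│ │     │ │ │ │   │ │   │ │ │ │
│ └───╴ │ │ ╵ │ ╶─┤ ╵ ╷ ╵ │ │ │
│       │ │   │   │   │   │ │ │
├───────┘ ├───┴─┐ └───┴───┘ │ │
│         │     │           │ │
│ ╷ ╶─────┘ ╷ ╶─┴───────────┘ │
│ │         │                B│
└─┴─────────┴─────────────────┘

Directions: down, down, down, right, right, up, up, up, right, right, down, left, down, right, down, down, right, up, up, up, right, down, right, up, up, right, down, right, right, down, left, down, right, down, right, right, up, up, up, left, up, right, right, down, right, down, left, down, down, down, left, down, left, left, down, right, right, right, right, down, left, left, down, right, right, down, down, down, down, down
Number of turns: 42

Solution:

┌───┬─────────┬───────┬───────┐
│A  │↱ → ↓    │↱ ↓    │↱ → ↓  │
│ ╷ │ ┌─╴ ┌───┤ ╷ ╶───┤ ╶─┐ ╶─┤
│↓│ │↑│↓ ↲│↱ ↓│↑│↳ → ↓│↑ ↰│↳ ↓│
│ │ │ │ ╶─┤ ╷ ╵ └─┬─╴ └─┐ ├─╴ │
│↓│ │↑│↳ ↓│↑│↳ ↑  │↓ ↲  │↑│↓ ↲│
│ └─┘ ├─┐ │ ├───┐ │ ╶─┐ │ │ ╷ │
│↳ → ↑│ │↓│↑│   │ │↳ ↓│ │↑│↓│ │
│ ╶───┤ │ ╵ │ ╷ ├─┴─┐ └─┘ │ │ │
│     │ │↳ ↑│ │ │   │↳ → ↑│↓│ │
├─┬─╴ ╵ └───┤ │ ╵ ╷ │ ╶─┬─┘ │ │
│ │         │ │   │ │   │↓ ↲│ │
│ ╵ ┌───┐ ┌─┘ ├───┘ ├───┘ ┌─┘ │
│   │   │ │   │     │↓ ← ↲│   │
├───┘ ╷ └─┴───┘ ┌───┘ ╶───┴───┤
│     │         │    ↳ → → → ↓│
│ ╶─┬─┴─────┬───┘ ╶─────┬───╴ │
│   │       │           │↓ ← ↲│
├─╴ ├───╴ ╷ └─┬───┬───╴ │ ╶───┤
│   │     │   │   │     │↳ → ↓│
│ ┌─┘ ┌───┴─┐ ╵ ╷ │ ┌───┴─┬─╴ │
│ │   │     │   │ │ │     │  ↓│
│ │ ╶─┴─┐ ╷ ├─┬─┘ │ ├───┐ │ ╷ │
│ │     │ │ │ │   │ │   │ │ │↓│
│ └───╴ │ │ ╵ │ ╶─┤ ╵ ╷ ╵ │ │ │
│       │ │   │   │   │   │ │↓│
├───────┘ ├───┴─┐ └───┴───┘ │ │
│         │     │           │↓│
│ ╷ ╶─────┘ ╷ ╶─┴───────────┘ │
│ │         │                B│
└─┴─────────┴─────────────────┘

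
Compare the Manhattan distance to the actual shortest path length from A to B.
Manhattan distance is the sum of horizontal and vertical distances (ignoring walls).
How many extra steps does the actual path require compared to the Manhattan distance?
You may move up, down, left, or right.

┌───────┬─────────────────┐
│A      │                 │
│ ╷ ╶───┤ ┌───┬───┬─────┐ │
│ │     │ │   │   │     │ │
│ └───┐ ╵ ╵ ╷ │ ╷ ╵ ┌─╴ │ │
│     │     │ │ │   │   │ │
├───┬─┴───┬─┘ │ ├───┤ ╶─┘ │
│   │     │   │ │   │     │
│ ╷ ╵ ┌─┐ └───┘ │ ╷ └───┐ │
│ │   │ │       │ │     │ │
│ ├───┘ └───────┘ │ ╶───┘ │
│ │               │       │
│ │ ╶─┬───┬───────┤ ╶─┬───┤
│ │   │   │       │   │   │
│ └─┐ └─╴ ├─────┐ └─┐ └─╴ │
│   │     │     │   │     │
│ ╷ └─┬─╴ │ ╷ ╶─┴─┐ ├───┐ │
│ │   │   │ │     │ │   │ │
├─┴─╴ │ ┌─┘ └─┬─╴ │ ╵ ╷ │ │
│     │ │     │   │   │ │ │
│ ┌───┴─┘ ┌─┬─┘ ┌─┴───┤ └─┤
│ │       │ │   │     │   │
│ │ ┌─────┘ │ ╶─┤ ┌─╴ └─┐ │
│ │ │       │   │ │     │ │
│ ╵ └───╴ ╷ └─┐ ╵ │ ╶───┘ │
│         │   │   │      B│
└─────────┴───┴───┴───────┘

Manhattan distance: |12 - 0| + |12 - 0| = 24
Actual path length: 88
Extra steps: 88 - 24 = 64

Solution:

┌───────┬─────────────────┐
│A ↓    │↱ → → → → → → → ↓│
│ ╷ ╶───┤ ┌───┬───┬─────┐ │
│ │↳ → ↓│↑│   │↓ ↰│↓ ← ↰│↓│
│ └───┐ ╵ ╵ ╷ │ ╷ ╵ ┌─╴ │ │
│     │↳ ↑  │ │↓│↑ ↲│↱ ↑│↓│
├───┬─┴───┬─┘ │ ├───┤ ╶─┘ │
│↓ ↰│↓ ← ↰│   │↓│   │↑ ← ↲│
│ ╷ ╵ ┌─┐ └───┘ │ ╷ └───┐ │
│↓│↑ ↲│ │↑ ← ← ↲│ │     │ │
│ ├───┘ └───────┘ │ ╶───┘ │
│↓│               │       │
│ │ ╶─┬───┬───────┤ ╶─┬───┤
│↓│   │   │       │   │   │
│ └─┐ └─╴ ├─────┐ └─┐ └─╴ │
│↳ ↓│     │↱ ↓  │   │     │
│ ╷ └─┬─╴ │ ╷ ╶─┴─┐ ├───┐ │
│ │↳ ↓│   │↑│↳ → ↓│ │   │ │
├─┴─╴ │ ┌─┘ └─┬─╴ │ ╵ ╷ │ │
│↓ ← ↲│ │↱ ↑  │↓ ↲│   │ │ │
│ ┌───┴─┘ ┌─┬─┘ ┌─┴───┤ └─┤
│↓│↱ → → ↑│ │↓ ↲│↱ → ↓│   │
│ │ ┌─────┘ │ ╶─┤ ┌─╴ └─┐ │
│↓│↑│       │↳ ↓│↑│↓ ↲  │ │
│ ╵ └───╴ ╷ └─┐ ╵ │ ╶───┘ │
│↳ ↑      │   │↳ ↑│↳ → → B│
└─────────┴───┴───┴───────┘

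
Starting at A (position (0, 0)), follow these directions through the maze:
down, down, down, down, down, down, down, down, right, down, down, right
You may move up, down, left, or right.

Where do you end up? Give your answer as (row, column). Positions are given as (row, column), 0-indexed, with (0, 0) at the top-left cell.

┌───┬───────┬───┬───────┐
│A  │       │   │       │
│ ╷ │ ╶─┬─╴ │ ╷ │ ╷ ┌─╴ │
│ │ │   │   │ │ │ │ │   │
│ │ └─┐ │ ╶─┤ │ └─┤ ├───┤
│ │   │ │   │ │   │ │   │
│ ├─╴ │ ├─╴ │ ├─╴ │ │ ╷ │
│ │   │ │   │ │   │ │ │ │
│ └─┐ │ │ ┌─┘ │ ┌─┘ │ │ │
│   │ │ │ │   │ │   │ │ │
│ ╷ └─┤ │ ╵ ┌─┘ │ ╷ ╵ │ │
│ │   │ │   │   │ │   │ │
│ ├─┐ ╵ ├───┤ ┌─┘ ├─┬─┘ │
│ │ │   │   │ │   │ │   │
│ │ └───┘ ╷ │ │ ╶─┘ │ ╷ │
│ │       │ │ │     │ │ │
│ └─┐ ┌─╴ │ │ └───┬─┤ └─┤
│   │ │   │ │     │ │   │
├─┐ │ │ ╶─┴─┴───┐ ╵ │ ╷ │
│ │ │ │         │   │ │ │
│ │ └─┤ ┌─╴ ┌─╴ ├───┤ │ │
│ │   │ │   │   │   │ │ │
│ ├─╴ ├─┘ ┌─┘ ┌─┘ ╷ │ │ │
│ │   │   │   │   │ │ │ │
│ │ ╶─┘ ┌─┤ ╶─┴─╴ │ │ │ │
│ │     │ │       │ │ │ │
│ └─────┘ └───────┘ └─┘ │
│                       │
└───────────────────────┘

Following directions step by step:
Start: (0, 0)
  down: (0, 0) → (1, 0)
  down: (1, 0) → (2, 0)
  down: (2, 0) → (3, 0)
  down: (3, 0) → (4, 0)
  down: (4, 0) → (5, 0)
  down: (5, 0) → (6, 0)
  down: (6, 0) → (7, 0)
  down: (7, 0) → (8, 0)
  right: (8, 0) → (8, 1)
  down: (8, 1) → (9, 1)
  down: (9, 1) → (10, 1)
  right: (10, 1) → (10, 2)
Final position: (10, 2)

Path taken:

┌───┬───────┬───┬───────┐
│A  │       │   │       │
│ ╷ │ ╶─┬─╴ │ ╷ │ ╷ ┌─╴ │
│↓│ │   │   │ │ │ │ │   │
│ │ └─┐ │ ╶─┤ │ └─┤ ├───┤
│↓│   │ │   │ │   │ │   │
│ ├─╴ │ ├─╴ │ ├─╴ │ │ ╷ │
│↓│   │ │   │ │   │ │ │ │
│ └─┐ │ │ ┌─┘ │ ┌─┘ │ │ │
│↓  │ │ │ │   │ │   │ │ │
│ ╷ └─┤ │ ╵ ┌─┘ │ ╷ ╵ │ │
│↓│   │ │   │   │ │   │ │
│ ├─┐ ╵ ├───┤ ┌─┘ ├─┬─┘ │
│↓│ │   │   │ │   │ │   │
│ │ └───┘ ╷ │ │ ╶─┘ │ ╷ │
│↓│       │ │ │     │ │ │
│ └─┐ ┌─╴ │ │ └───┬─┤ └─┤
│↳ ↓│ │   │ │     │ │   │
├─┐ │ │ ╶─┴─┴───┐ ╵ │ ╷ │
│ │↓│ │         │   │ │ │
│ │ └─┤ ┌─╴ ┌─╴ ├───┤ │ │
│ │↳ B│ │   │   │   │ │ │
│ ├─╴ ├─┘ ┌─┘ ┌─┘ ╷ │ │ │
│ │   │   │   │   │ │ │ │
│ │ ╶─┘ ┌─┤ ╶─┴─╴ │ │ │ │
│ │     │ │       │ │ │ │
│ └─────┘ └───────┘ └─┘ │
│                       │
└───────────────────────┘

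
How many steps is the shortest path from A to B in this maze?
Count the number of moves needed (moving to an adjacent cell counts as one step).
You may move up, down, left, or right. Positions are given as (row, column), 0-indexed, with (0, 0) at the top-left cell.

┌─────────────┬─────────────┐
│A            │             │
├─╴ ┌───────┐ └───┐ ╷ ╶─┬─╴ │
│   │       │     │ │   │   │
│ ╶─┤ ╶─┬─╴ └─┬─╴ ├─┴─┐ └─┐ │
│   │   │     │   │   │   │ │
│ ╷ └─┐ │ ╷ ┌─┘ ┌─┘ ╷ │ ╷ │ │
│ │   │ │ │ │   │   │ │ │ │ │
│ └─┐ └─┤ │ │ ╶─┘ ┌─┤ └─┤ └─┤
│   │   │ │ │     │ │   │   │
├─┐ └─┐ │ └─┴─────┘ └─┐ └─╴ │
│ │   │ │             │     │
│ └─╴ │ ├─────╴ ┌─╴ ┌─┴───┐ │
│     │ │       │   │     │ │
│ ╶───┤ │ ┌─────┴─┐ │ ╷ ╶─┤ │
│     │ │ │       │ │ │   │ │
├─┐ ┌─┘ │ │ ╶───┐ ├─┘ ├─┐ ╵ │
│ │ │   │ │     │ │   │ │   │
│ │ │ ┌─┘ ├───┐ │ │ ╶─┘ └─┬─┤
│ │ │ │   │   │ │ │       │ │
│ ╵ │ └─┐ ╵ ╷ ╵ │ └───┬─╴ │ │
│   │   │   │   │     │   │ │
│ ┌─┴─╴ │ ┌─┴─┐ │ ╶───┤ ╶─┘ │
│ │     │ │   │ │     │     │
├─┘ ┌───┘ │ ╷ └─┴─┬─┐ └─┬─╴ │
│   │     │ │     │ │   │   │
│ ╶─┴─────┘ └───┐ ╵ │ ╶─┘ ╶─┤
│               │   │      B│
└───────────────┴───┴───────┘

Using BFS to find shortest path:
Start: (0, 0), End: (13, 13)
Path found:
(0,0) → (0,1) → (0,2) → (0,3) → (0,4) → (0,5) → (0,6) → (1,6) → (1,7) → (1,8) → (2,8) → (2,7) → (3,7) → (3,6) → (4,6) → (4,7) → (4,8) → (3,8) → (3,9) → (2,9) → (2,10) → (3,10) → (4,10) → (4,11) → (5,11) → (5,12) → (5,13) → (6,13) → (7,13) → (8,13) → (8,12) → (7,12) → (7,11) → (6,11) → (6,10) → (7,10) → (8,10) → (8,9) → (9,9) → (9,10) → (9,11) → (9,12) → (10,12) → (10,11) → (11,11) → (11,12) → (11,13) → (12,13) → (12,12) → (13,12) → (13,13)
Number of steps: 50

Solution:

┌─────────────┬─────────────┐
│A → → → → → ↓│             │
├─╴ ┌───────┐ └───┐ ╷ ╶─┬─╴ │
│   │       │↳ → ↓│ │   │   │
│ ╶─┤ ╶─┬─╴ └─┬─╴ ├─┴─┐ └─┐ │
│   │   │     │↓ ↲│↱ ↓│   │ │
│ ╷ └─┐ │ ╷ ┌─┘ ┌─┘ ╷ │ ╷ │ │
│ │   │ │ │ │↓ ↲│↱ ↑│↓│ │ │ │
│ └─┐ └─┤ │ │ ╶─┘ ┌─┤ └─┤ └─┤
│   │   │ │ │↳ → ↑│ │↳ ↓│   │
├─┐ └─┐ │ └─┴─────┘ └─┐ └─╴ │
│ │   │ │             │↳ → ↓│
│ └─╴ │ ├─────╴ ┌─╴ ┌─┴───┐ │
│     │ │       │   │↓ ↰  │↓│
│ ╶───┤ │ ┌─────┴─┐ │ ╷ ╶─┤ │
│     │ │ │       │ │↓│↑ ↰│↓│
├─┐ ┌─┘ │ │ ╶───┐ ├─┘ ├─┐ ╵ │
│ │ │   │ │     │ │↓ ↲│ │↑ ↲│
│ │ │ ┌─┘ ├───┐ │ │ ╶─┘ └─┬─┤
│ │ │ │   │   │ │ │↳ → → ↓│ │
│ ╵ │ └─┐ ╵ ╷ ╵ │ └───┬─╴ │ │
│   │   │   │   │     │↓ ↲│ │
│ ┌─┴─╴ │ ┌─┴─┐ │ ╶───┤ ╶─┘ │
│ │     │ │   │ │     │↳ → ↓│
├─┘ ┌───┘ │ ╷ └─┴─┬─┐ └─┬─╴ │
│   │     │ │     │ │   │↓ ↲│
│ ╶─┴─────┘ └───┐ ╵ │ ╶─┘ ╶─┤
│               │   │    ↳ B│
└───────────────┴───┴───────┘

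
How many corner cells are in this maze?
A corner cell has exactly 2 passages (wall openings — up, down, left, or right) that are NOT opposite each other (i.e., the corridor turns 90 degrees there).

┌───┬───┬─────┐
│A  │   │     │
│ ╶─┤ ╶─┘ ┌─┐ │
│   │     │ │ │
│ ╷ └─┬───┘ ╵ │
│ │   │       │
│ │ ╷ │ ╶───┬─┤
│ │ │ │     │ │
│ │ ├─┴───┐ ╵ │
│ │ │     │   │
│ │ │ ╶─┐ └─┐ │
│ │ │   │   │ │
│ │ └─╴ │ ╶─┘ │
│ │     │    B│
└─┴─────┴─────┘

Counting corner cells (2 non-opposite passages):
Total corners: 21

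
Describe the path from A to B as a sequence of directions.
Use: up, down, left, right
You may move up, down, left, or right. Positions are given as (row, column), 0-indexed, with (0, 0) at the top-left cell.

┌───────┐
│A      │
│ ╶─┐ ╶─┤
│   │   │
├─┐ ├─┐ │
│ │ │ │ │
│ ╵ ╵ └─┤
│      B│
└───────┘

Finding the path and converting it to directions:
Path through cells: (0,0) → (1,0) → (1,1) → (2,1) → (3,1) → (3,2) → (3,3)
Directions: down, right, down, down, right, right

Solution:

┌───────┐
│A      │
│ ╶─┐ ╶─┤
│↳ ↓│   │
├─┐ ├─┐ │
│ │↓│ │ │
│ ╵ ╵ └─┤
│  ↳ → B│
└───────┘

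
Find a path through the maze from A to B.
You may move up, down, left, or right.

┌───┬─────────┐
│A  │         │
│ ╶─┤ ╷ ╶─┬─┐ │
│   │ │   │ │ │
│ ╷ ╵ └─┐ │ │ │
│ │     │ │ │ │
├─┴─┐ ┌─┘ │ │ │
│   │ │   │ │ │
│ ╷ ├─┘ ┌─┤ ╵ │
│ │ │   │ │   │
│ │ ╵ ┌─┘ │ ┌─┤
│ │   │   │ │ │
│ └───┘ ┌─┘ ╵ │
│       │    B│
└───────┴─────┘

Finding the shortest path through the maze:
Path length: 18 steps
Directions: down → right → down → right → up → up → right → right → right → right → down → down → down → down → left → down → down → right

Solution:

┌───┬─────────┐
│A  │↱ → → → ↓│
│ ╶─┤ ╷ ╶─┬─┐ │
│↳ ↓│↑│   │ │↓│
│ ╷ ╵ └─┐ │ │ │
│ │↳ ↑  │ │ │↓│
├─┴─┐ ┌─┘ │ │ │
│   │ │   │ │↓│
│ ╷ ├─┘ ┌─┤ ╵ │
│ │ │   │ │↓ ↲│
│ │ ╵ ┌─┘ │ ┌─┤
│ │   │   │↓│ │
│ └───┘ ┌─┘ ╵ │
│       │  ↳ B│
└───────┴─────┘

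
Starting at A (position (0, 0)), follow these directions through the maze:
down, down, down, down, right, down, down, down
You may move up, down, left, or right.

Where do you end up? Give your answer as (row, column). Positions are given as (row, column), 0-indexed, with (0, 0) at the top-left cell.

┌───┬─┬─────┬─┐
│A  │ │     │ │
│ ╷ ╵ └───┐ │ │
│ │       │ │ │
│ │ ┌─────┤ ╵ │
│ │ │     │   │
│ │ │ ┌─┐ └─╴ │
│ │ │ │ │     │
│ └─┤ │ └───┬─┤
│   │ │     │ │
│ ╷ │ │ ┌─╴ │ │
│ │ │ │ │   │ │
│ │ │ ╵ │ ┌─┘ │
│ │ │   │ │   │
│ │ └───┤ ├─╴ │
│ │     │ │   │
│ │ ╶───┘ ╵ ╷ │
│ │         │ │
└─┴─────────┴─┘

Following directions step by step:
Start: (0, 0)
  down: (0, 0) → (1, 0)
  down: (1, 0) → (2, 0)
  down: (2, 0) → (3, 0)
  down: (3, 0) → (4, 0)
  right: (4, 0) → (4, 1)
  down: (4, 1) → (5, 1)
  down: (5, 1) → (6, 1)
  down: (6, 1) → (7, 1)
Final position: (7, 1)

Path taken:

┌───┬─┬─────┬─┐
│A  │ │     │ │
│ ╷ ╵ └───┐ │ │
│↓│       │ │ │
│ │ ┌─────┤ ╵ │
│↓│ │     │   │
│ │ │ ┌─┐ └─╴ │
│↓│ │ │ │     │
│ └─┤ │ └───┬─┤
│↳ ↓│ │     │ │
│ ╷ │ │ ┌─╴ │ │
│ │↓│ │ │   │ │
│ │ │ ╵ │ ┌─┘ │
│ │↓│   │ │   │
│ │ └───┤ ├─╴ │
│ │B    │ │   │
│ │ ╶───┘ ╵ ╷ │
│ │         │ │
└─┴─────────┴─┘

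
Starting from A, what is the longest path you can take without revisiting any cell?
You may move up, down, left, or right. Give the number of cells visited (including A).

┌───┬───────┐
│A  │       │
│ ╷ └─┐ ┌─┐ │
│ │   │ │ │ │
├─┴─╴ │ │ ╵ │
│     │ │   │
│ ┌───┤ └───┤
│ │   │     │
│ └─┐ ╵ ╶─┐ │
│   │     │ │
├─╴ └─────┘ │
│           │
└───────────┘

Finding longest simple path using DFS:
Start: (0, 0)
Longest path visits 28 cells
Path: A → right → down → right → down → left → left → down → down → right → down → right → right → right → right → up → up → left → left → up → up → up → right → right → down → down → left → up

Solution:

┌───┬───────┐
│A ↓│  ↱ → ↓│
│ ╷ └─┐ ┌─┐ │
│ │↳ ↓│↑│B│↓│
├─┴─╴ │ │ ╵ │
│↓ ← ↲│↑│↑ ↲│
│ ┌───┤ └───┤
│↓│   │↑ ← ↰│
│ └─┐ ╵ ╶─┐ │
│↳ ↓│     │↑│
├─╴ └─────┘ │
│  ↳ → → → ↑│
└───────────┘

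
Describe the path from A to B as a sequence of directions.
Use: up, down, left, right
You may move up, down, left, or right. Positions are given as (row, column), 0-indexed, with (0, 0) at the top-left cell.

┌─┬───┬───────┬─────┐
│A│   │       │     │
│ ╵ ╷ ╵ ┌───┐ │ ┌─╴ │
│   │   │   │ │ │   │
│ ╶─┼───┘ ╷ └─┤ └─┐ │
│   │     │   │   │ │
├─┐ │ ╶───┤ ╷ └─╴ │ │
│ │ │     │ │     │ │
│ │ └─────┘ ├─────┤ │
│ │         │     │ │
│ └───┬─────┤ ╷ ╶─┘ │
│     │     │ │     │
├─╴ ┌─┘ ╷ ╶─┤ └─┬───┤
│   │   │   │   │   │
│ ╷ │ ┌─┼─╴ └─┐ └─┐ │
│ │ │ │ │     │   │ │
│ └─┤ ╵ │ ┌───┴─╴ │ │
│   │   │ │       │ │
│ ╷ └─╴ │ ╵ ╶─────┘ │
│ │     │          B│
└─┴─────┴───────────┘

Finding the path and converting it to directions:
Path through cells: (0,0) → (1,0) → (2,0) → (2,1) → (3,1) → (4,1) → (4,2) → (4,3) → (4,4) → (4,5) → (3,5) → (2,5) → (2,6) → (3,6) → (3,7) → (3,8) → (2,8) → (2,7) → (1,7) → (0,7) → (0,8) → (0,9) → (1,9) → (2,9) → (3,9) → (4,9) → (5,9) → (5,8) → (5,7) → (4,7) → (4,6) → (5,6) → (6,6) → (6,7) → (7,7) → (7,8) → (8,8) → (8,7) → (8,6) → (8,5) → (9,5) → (9,6) → (9,7) → (9,8) → (9,9)
Directions: down, down, right, down, down, right, right, right, right, up, up, right, down, right, right, up, left, up, up, right, right, down, down, down, down, down, left, left, up, left, down, down, right, down, right, down, left, left, left, down, right, right, right, right

Solution:

┌─┬───┬───────┬─────┐
│A│   │       │↱ → ↓│
│ ╵ ╷ ╵ ┌───┐ │ ┌─╴ │
│↓  │   │   │ │↑│  ↓│
│ ╶─┼───┘ ╷ └─┤ └─┐ │
│↳ ↓│     │↱ ↓│↑ ↰│↓│
├─┐ │ ╶───┤ ╷ └─╴ │ │
│ │↓│     │↑│↳ → ↑│↓│
│ │ └─────┘ ├─────┤ │
│ │↳ → → → ↑│↓ ↰  │↓│
│ └───┬─────┤ ╷ ╶─┘ │
│     │     │↓│↑ ← ↲│
├─╴ ┌─┘ ╷ ╶─┤ └─┬───┤
│   │   │   │↳ ↓│   │
│ ╷ │ ┌─┼─╴ └─┐ └─┐ │
│ │ │ │ │     │↳ ↓│ │
│ └─┤ ╵ │ ┌───┴─╴ │ │
│   │   │ │↓ ← ← ↲│ │
│ ╷ └─╴ │ ╵ ╶─────┘ │
│ │     │  ↳ → → → B│
└─┴─────┴───────────┘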